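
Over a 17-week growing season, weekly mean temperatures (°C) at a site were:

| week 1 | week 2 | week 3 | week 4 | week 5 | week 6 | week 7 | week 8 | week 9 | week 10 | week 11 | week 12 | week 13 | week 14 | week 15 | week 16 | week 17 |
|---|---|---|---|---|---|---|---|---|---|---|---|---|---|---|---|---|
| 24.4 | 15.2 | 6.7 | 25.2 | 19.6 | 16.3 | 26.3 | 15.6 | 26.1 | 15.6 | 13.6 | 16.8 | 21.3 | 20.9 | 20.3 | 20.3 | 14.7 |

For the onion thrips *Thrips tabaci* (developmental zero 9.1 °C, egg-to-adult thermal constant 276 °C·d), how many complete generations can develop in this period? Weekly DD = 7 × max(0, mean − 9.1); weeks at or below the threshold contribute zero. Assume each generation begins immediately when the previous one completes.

Weekly DD (7 × max(0, T̄ − 9.1)): 107.1, 42.7, 0.0, 112.7, 73.5, 50.4, 120.4, 45.5, 119.0, 45.5, 31.5, 53.9, 85.4, 82.6, 78.4, 78.4, 39.2.
Season total = 1166.2 DD.
Complete generations = ⌊1166.2 / 276⌋ = 4.

4 generations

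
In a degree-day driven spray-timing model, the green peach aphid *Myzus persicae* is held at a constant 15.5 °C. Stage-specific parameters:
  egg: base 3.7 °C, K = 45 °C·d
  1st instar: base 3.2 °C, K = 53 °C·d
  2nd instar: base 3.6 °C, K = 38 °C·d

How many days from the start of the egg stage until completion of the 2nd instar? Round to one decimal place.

11.3 days

egg: 45 / (15.5 − 3.7) = 45 / 11.8 = 3.814 d.
1st instar: 53 / (15.5 − 3.2) = 53 / 12.3 = 4.309 d.
2nd instar: 38 / (15.5 − 3.6) = 38 / 11.9 = 3.193 d.
Sum = 11.316 ≈ 11.3 days.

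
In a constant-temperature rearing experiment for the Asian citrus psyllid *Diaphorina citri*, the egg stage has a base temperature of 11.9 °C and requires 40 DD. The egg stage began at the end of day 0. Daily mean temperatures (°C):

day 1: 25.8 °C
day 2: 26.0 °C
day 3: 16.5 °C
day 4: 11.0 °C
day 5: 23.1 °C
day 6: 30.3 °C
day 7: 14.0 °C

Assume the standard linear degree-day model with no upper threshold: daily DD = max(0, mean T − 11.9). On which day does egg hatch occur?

Daily DD above 11.9 °C: 13.9, 14.1, 4.6, 0.0, 11.2, 18.4, 2.1.
Cumulative: 13.9, 28.0, 32.6, 32.6, 43.8, 62.2, 64.3.
The total first reaches 40 DD on day 5.

day 5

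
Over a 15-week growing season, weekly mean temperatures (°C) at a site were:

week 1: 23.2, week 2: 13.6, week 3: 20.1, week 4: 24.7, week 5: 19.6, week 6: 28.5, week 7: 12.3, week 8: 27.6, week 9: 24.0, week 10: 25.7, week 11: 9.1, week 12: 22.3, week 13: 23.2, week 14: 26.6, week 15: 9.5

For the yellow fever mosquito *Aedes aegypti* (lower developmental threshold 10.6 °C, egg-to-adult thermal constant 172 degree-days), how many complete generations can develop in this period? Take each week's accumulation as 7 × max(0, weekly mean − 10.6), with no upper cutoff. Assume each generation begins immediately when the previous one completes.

6 generations

Weekly DD (7 × max(0, T̄ − 10.6)): 88.2, 21.0, 66.5, 98.7, 63.0, 125.3, 11.9, 119.0, 93.8, 105.7, 0.0, 81.9, 88.2, 112.0, 0.0.
Season total = 1075.2 DD.
Complete generations = ⌊1075.2 / 172⌋ = 6.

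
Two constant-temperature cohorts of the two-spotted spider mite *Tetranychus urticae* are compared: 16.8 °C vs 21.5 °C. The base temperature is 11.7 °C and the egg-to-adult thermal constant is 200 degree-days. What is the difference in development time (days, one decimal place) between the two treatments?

18.8 days

At 16.8 °C: 200 / (16.8 − 11.7) = 200 / 5.1 = 39.216 d.
At 21.5 °C: 200 / (21.5 − 11.7) = 200 / 9.8 = 20.408 d.
Difference = |39.216 − 20.408| = 18.808 ≈ 18.8 days.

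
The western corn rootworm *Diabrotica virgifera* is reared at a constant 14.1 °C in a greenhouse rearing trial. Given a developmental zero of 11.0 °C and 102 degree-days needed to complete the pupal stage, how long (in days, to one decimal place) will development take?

Daily accumulation = 14.1 − 11.0 = 3.1 DD/day.
Duration = 102 / 3.1 = 32.903 ≈ 32.9 days.

32.9 days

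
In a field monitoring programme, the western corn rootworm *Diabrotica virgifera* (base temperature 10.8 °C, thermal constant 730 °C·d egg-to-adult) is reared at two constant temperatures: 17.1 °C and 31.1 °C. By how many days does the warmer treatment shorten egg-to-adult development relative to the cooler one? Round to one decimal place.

At 17.1 °C: 730 / (17.1 − 10.8) = 730 / 6.3 = 115.873 d.
At 31.1 °C: 730 / (31.1 − 10.8) = 730 / 20.3 = 35.961 d.
Difference = |115.873 − 35.961| = 79.912 ≈ 79.9 days.

79.9 days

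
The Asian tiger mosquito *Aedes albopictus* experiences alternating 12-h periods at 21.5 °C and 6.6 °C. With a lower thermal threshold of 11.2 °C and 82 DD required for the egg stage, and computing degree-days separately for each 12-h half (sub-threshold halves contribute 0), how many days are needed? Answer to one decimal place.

Day half: max(0, 21.5 − 11.2) × 0.5 = 10.3 × 0.5 = 5.15 DD.
Night half: max(0, 6.6 − 11.2) × 0.5 = 0.0 × 0.5 = 0.00 DD.
Per 24 h: 5.15 DD/day.
Duration = 82 / 5.15 = 15.922 ≈ 15.9 days.

15.9 days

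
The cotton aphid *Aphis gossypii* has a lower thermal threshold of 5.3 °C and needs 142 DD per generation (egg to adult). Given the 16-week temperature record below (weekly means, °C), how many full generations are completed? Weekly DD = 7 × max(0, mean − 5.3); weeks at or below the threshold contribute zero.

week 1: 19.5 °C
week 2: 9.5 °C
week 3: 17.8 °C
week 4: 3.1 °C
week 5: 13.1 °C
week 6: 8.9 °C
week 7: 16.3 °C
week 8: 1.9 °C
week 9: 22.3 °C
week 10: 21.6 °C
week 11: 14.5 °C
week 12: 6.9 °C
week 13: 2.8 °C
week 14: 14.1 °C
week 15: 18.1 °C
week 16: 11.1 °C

Weekly DD (7 × max(0, T̄ − 5.3)): 99.4, 29.4, 87.5, 0.0, 54.6, 25.2, 77.0, 0.0, 119.0, 114.1, 64.4, 11.2, 0.0, 61.6, 89.6, 40.6.
Season total = 873.6 DD.
Complete generations = ⌊873.6 / 142⌋ = 6.

6 generations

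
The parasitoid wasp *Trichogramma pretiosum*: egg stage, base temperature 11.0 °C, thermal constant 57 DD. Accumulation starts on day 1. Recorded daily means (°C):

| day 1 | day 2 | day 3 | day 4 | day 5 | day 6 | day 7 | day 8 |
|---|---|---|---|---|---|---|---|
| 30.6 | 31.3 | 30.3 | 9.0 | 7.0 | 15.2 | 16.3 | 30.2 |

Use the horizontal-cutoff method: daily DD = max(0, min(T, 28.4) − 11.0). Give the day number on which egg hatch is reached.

day 7

Daily DD above 11.0 °C (capped at 17.4): 17.4, 17.4, 17.4, 0.0, 0.0, 4.2, 5.3, 17.4.
Cumulative: 17.4, 34.8, 52.2, 52.2, 52.2, 56.4, 61.7, 79.1.
The total first reaches 57 DD on day 7.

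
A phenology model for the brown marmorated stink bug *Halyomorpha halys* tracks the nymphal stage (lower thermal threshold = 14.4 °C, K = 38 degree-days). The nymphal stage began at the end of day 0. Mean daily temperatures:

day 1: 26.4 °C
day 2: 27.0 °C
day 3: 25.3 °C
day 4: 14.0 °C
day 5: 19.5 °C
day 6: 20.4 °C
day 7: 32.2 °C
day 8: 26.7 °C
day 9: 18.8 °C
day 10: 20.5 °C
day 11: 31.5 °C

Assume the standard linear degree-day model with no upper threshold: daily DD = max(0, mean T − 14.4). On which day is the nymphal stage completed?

Daily DD above 14.4 °C: 12.0, 12.6, 10.9, 0.0, 5.1, 6.0, 17.8, 12.3, 4.4, 6.1, 17.1.
Cumulative: 12.0, 24.6, 35.5, 35.5, 40.6, 46.6, 64.4, 76.7, 81.1, 87.2, 104.3.
The total first reaches 38 DD on day 5.

day 5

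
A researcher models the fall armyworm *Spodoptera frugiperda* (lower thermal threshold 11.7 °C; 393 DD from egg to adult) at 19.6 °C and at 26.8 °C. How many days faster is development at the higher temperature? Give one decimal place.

23.7 days

At 19.6 °C: 393 / (19.6 − 11.7) = 393 / 7.9 = 49.747 d.
At 26.8 °C: 393 / (26.8 − 11.7) = 393 / 15.1 = 26.026 d.
Difference = |49.747 − 26.026| = 23.720 ≈ 23.7 days.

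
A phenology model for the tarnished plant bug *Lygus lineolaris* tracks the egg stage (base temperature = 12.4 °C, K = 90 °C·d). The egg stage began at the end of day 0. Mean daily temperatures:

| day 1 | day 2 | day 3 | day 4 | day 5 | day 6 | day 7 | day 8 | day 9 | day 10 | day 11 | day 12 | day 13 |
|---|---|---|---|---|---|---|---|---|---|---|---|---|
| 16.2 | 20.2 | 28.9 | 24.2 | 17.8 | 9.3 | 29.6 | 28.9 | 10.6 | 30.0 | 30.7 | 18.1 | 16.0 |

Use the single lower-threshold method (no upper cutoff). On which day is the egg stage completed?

Daily DD above 12.4 °C: 3.8, 7.8, 16.5, 11.8, 5.4, 0.0, 17.2, 16.5, 0.0, 17.6, 18.3, 5.7, 3.6.
Cumulative: 3.8, 11.6, 28.1, 39.9, 45.3, 45.3, 62.5, 79.0, 79.0, 96.6, 114.9, 120.6, 124.2.
The total first reaches 90 DD on day 10.

day 10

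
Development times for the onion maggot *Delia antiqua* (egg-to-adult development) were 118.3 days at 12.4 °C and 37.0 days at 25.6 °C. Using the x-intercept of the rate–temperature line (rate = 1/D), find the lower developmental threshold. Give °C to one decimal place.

6.4 °C

Equal thermal constants: D₁(T₁ − T_b) = D₂(T₂ − T_b).
118.3·(12.4 − T_b) = 37.0·(25.6 − T_b)
T_b = (118.3·12.4 − 37.0·25.6) / (118.3 − 37.0) = 519.72 / 81.3 = 6.393 °C ≈ 6.4 °C.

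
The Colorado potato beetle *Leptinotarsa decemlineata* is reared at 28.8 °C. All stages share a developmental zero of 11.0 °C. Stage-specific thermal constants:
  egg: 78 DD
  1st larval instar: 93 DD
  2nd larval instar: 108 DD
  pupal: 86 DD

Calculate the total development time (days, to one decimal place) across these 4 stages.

20.5 days

Daily accumulation at 28.8 °C = 28.8 − 11.0 = 17.8 DD/day.
Total K = 78 + 93 + 108 + 86 = 365 DD.
Total duration = 365 / 17.8 = 20.506 ≈ 20.5 days.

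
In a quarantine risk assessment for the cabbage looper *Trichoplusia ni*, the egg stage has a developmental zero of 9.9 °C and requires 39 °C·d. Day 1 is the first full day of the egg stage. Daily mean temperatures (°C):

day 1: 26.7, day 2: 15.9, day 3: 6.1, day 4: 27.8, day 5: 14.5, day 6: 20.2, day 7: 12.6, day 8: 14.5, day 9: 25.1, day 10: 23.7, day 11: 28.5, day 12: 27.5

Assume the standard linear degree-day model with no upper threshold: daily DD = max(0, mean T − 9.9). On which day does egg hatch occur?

day 4

Daily DD above 9.9 °C: 16.8, 6.0, 0.0, 17.9, 4.6, 10.3, 2.7, 4.6, 15.2, 13.8, 18.6, 17.6.
Cumulative: 16.8, 22.8, 22.8, 40.7, 45.3, 55.6, 58.3, 62.9, 78.1, 91.9, 110.5, 128.1.
The total first reaches 39 DD on day 4.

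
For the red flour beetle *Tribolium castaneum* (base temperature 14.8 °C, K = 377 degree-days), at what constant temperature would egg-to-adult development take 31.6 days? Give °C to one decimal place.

Required daily accumulation = 377 / 31.6 = 11.930 DD/day.
T = T_base + 11.930 = 14.8 + 11.930 = 26.730 ≈ 26.7 °C.

26.7 °C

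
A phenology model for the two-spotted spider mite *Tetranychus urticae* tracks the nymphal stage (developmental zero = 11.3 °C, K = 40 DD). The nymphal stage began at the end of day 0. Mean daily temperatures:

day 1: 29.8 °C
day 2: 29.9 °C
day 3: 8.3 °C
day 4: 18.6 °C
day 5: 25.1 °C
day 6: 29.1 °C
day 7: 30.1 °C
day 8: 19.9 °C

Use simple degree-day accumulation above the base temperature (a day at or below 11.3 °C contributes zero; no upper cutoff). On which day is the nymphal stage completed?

Daily DD above 11.3 °C: 18.5, 18.6, 0.0, 7.3, 13.8, 17.8, 18.8, 8.6.
Cumulative: 18.5, 37.1, 37.1, 44.4, 58.2, 76.0, 94.8, 103.4.
The total first reaches 40 DD on day 4.

day 4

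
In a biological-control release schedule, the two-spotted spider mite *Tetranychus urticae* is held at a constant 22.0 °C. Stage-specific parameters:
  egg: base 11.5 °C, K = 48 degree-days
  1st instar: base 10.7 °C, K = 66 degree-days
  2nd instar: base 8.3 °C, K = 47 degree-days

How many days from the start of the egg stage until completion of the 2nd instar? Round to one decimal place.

egg: 48 / (22.0 − 11.5) = 48 / 10.5 = 4.571 d.
1st instar: 66 / (22.0 − 10.7) = 66 / 11.3 = 5.841 d.
2nd instar: 47 / (22.0 − 8.3) = 47 / 13.7 = 3.431 d.
Sum = 13.843 ≈ 13.8 days.

13.8 days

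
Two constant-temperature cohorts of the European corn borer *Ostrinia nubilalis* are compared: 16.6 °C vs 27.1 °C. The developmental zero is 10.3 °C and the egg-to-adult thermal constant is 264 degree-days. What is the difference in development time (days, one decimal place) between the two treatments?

At 16.6 °C: 264 / (16.6 − 10.3) = 264 / 6.3 = 41.905 d.
At 27.1 °C: 264 / (27.1 − 10.3) = 264 / 16.8 = 15.714 d.
Difference = |41.905 − 15.714| = 26.190 ≈ 26.2 days.

26.2 days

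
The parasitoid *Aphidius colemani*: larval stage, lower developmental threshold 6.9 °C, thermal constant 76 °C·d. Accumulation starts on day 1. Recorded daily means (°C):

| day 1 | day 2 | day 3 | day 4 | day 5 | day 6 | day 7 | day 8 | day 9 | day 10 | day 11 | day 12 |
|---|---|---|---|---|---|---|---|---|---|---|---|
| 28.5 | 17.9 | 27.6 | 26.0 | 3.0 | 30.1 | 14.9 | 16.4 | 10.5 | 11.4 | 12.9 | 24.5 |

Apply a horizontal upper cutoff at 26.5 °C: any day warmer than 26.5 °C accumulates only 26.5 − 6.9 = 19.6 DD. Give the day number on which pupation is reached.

Daily DD above 6.9 °C (capped at 19.6): 19.6, 11.0, 19.6, 19.1, 0.0, 19.6, 8.0, 9.5, 3.6, 4.5, 6.0, 17.6.
Cumulative: 19.6, 30.6, 50.2, 69.3, 69.3, 88.9, 96.9, 106.4, 110.0, 114.5, 120.5, 138.1.
The total first reaches 76 DD on day 6.

day 6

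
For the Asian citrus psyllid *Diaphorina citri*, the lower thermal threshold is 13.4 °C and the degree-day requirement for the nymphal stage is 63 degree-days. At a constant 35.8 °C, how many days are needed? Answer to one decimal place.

Daily accumulation = 35.8 − 13.4 = 22.4 DD/day.
Duration = 63 / 22.4 = 2.812 ≈ 2.8 days.

2.8 days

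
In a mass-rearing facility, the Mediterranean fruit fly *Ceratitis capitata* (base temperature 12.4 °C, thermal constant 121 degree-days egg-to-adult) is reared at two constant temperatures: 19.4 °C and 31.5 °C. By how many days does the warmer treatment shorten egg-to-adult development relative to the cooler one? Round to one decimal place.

At 19.4 °C: 121 / (19.4 − 12.4) = 121 / 7.0 = 17.286 d.
At 31.5 °C: 121 / (31.5 − 12.4) = 121 / 19.1 = 6.335 d.
Difference = |17.286 − 6.335| = 10.951 ≈ 11.0 days.

11.0 days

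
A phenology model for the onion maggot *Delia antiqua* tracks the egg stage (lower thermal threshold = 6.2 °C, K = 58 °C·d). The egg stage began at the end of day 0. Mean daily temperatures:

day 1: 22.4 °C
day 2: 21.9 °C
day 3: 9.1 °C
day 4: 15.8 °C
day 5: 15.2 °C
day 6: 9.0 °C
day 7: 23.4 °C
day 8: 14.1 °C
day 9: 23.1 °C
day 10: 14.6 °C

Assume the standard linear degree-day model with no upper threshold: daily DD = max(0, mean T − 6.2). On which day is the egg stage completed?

Daily DD above 6.2 °C: 16.2, 15.7, 2.9, 9.6, 9.0, 2.8, 17.2, 7.9, 16.9, 8.4.
Cumulative: 16.2, 31.9, 34.8, 44.4, 53.4, 56.2, 73.4, 81.3, 98.2, 106.6.
The total first reaches 58 DD on day 7.

day 7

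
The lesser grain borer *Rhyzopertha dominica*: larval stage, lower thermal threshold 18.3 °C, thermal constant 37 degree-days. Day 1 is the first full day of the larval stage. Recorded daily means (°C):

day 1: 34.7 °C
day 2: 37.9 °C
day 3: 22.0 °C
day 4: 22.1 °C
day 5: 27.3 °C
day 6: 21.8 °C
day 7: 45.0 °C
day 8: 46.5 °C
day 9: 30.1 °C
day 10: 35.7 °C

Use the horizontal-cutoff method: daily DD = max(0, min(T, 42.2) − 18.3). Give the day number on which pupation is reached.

Daily DD above 18.3 °C (capped at 23.9): 16.4, 19.6, 3.7, 3.8, 9.0, 3.5, 23.9, 23.9, 11.8, 17.4.
Cumulative: 16.4, 36.0, 39.7, 43.5, 52.5, 56.0, 79.9, 103.8, 115.6, 133.0.
The total first reaches 37 DD on day 3.

day 3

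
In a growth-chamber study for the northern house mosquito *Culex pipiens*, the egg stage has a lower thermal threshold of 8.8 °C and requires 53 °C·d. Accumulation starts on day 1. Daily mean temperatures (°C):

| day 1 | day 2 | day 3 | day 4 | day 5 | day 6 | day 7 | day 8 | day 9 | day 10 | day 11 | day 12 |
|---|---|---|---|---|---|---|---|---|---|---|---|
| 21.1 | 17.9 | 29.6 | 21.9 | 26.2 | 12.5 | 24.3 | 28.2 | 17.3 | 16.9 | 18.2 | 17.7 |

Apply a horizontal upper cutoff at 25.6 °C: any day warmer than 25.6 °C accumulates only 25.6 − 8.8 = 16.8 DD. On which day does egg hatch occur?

day 5

Daily DD above 8.8 °C (capped at 16.8): 12.3, 9.1, 16.8, 13.1, 16.8, 3.7, 15.5, 16.8, 8.5, 8.1, 9.4, 8.9.
Cumulative: 12.3, 21.4, 38.2, 51.3, 68.1, 71.8, 87.3, 104.1, 112.6, 120.7, 130.1, 139.0.
The total first reaches 53 DD on day 5.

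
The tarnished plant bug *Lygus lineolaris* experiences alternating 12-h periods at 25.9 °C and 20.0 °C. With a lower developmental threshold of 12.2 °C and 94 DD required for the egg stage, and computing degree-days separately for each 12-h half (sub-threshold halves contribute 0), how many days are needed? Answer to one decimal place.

Day half: max(0, 25.9 − 12.2) × 0.5 = 13.7 × 0.5 = 6.85 DD.
Night half: max(0, 20.0 − 12.2) × 0.5 = 7.8 × 0.5 = 3.90 DD.
Per 24 h: 10.75 DD/day.
Duration = 94 / 10.75 = 8.744 ≈ 8.7 days.

8.7 days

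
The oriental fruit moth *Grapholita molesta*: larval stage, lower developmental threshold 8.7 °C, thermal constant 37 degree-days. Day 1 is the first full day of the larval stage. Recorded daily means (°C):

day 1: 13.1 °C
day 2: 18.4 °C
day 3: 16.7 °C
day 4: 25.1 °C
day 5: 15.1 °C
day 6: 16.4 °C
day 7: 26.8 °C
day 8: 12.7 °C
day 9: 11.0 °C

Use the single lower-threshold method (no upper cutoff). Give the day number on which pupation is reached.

Daily DD above 8.7 °C: 4.4, 9.7, 8.0, 16.4, 6.4, 7.7, 18.1, 4.0, 2.3.
Cumulative: 4.4, 14.1, 22.1, 38.5, 44.9, 52.6, 70.7, 74.7, 77.0.
The total first reaches 37 DD on day 4.

day 4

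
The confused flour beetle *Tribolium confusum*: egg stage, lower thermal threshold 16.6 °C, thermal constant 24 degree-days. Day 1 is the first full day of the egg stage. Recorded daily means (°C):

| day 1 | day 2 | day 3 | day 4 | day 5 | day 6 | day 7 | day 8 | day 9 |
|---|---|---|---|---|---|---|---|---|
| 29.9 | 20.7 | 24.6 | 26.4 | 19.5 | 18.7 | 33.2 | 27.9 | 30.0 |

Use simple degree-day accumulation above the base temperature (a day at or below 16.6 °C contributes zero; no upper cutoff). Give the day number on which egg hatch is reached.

day 3

Daily DD above 16.6 °C: 13.3, 4.1, 8.0, 9.8, 2.9, 2.1, 16.6, 11.3, 13.4.
Cumulative: 13.3, 17.4, 25.4, 35.2, 38.1, 40.2, 56.8, 68.1, 81.5.
The total first reaches 24 DD on day 3.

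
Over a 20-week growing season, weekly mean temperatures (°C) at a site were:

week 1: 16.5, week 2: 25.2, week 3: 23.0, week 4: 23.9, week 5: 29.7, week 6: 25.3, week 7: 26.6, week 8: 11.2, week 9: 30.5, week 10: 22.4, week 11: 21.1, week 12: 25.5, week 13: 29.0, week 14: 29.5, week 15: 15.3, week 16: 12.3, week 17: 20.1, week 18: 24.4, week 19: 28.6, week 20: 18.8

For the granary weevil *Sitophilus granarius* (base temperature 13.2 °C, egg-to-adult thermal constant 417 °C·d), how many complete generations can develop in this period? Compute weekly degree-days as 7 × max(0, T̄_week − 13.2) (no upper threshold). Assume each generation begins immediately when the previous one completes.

Weekly DD (7 × max(0, T̄ − 13.2)): 23.1, 84.0, 68.6, 74.9, 115.5, 84.7, 93.8, 0.0, 121.1, 64.4, 55.3, 86.1, 110.6, 114.1, 14.7, 0.0, 48.3, 78.4, 107.8, 39.2.
Season total = 1384.6 DD.
Complete generations = ⌊1384.6 / 417⌋ = 3.

3 generations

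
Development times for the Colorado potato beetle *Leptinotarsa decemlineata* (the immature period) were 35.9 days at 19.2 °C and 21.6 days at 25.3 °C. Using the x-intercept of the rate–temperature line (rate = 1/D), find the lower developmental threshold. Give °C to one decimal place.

Linear rate model ⇒ the product D·(T − T_b) is constant across temperatures.
35.9·(19.2 − T_b) = 21.6·(25.3 − T_b)
T_b = (35.9·19.2 − 21.6·25.3) / (35.9 − 21.6) = 142.80 / 14.3 = 9.986 °C ≈ 10.0 °C.

10.0 °C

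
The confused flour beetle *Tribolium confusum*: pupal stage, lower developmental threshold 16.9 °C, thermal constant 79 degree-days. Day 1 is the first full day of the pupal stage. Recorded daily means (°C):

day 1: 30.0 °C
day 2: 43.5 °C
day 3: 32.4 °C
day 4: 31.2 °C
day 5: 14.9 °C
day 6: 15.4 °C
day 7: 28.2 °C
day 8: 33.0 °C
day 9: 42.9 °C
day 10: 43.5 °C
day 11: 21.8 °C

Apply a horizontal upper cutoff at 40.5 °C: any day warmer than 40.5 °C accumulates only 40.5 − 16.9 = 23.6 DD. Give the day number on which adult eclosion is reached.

day 8

Daily DD above 16.9 °C (capped at 23.6): 13.1, 23.6, 15.5, 14.3, 0.0, 0.0, 11.3, 16.1, 23.6, 23.6, 4.9.
Cumulative: 13.1, 36.7, 52.2, 66.5, 66.5, 66.5, 77.8, 93.9, 117.5, 141.1, 146.0.
The total first reaches 79 DD on day 8.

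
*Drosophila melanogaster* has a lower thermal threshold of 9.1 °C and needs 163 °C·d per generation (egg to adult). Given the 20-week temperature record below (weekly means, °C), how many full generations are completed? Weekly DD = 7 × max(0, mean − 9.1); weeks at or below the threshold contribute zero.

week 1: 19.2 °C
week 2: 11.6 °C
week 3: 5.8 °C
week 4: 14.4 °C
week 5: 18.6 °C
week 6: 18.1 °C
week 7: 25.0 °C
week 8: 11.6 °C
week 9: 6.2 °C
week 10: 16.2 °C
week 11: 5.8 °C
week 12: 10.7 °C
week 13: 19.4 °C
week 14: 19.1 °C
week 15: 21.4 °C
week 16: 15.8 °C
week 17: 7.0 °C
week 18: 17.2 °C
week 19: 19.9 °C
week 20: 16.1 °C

5 generations

Weekly DD (7 × max(0, T̄ − 9.1)): 70.7, 17.5, 0.0, 37.1, 66.5, 63.0, 111.3, 17.5, 0.0, 49.7, 0.0, 11.2, 72.1, 70.0, 86.1, 46.9, 0.0, 56.7, 75.6, 49.0.
Season total = 900.9 DD.
Complete generations = ⌊900.9 / 163⌋ = 5.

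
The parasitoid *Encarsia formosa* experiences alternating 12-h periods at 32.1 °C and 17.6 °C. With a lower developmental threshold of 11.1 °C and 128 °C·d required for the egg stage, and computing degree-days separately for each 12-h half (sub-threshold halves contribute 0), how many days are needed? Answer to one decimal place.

Day half: max(0, 32.1 − 11.1) × 0.5 = 21.0 × 0.5 = 10.50 DD.
Night half: max(0, 17.6 − 11.1) × 0.5 = 6.5 × 0.5 = 3.25 DD.
Per 24 h: 13.75 DD/day.
Duration = 128 / 13.75 = 9.309 ≈ 9.3 days.

9.3 days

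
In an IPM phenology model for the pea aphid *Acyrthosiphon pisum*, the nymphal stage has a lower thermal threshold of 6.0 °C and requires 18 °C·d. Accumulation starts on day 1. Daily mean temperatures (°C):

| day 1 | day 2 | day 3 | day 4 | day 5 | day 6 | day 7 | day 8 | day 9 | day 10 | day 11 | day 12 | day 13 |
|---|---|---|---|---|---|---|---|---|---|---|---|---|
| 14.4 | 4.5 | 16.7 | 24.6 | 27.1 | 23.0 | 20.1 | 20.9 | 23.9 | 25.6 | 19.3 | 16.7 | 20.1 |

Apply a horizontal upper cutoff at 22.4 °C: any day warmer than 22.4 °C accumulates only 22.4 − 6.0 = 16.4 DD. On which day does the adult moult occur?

day 3

Daily DD above 6.0 °C (capped at 16.4): 8.4, 0.0, 10.7, 16.4, 16.4, 16.4, 14.1, 14.9, 16.4, 16.4, 13.3, 10.7, 14.1.
Cumulative: 8.4, 8.4, 19.1, 35.5, 51.9, 68.3, 82.4, 97.3, 113.7, 130.1, 143.4, 154.1, 168.2.
The total first reaches 18 DD on day 3.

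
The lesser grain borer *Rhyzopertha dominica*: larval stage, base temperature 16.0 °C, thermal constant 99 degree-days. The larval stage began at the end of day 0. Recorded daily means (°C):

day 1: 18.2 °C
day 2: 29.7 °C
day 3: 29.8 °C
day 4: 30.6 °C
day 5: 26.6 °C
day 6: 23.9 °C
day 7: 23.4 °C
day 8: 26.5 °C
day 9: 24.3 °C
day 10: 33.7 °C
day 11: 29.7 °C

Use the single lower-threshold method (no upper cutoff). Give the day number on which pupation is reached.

Daily DD above 16.0 °C: 2.2, 13.7, 13.8, 14.6, 10.6, 7.9, 7.4, 10.5, 8.3, 17.7, 13.7.
Cumulative: 2.2, 15.9, 29.7, 44.3, 54.9, 62.8, 70.2, 80.7, 89.0, 106.7, 120.4.
The total first reaches 99 DD on day 10.

day 10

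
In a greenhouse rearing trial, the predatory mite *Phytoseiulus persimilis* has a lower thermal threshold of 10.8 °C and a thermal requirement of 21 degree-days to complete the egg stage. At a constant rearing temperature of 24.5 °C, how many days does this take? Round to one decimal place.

1.5 days

Daily accumulation = 24.5 − 10.8 = 13.7 DD/day.
Duration = 21 / 13.7 = 1.533 ≈ 1.5 days.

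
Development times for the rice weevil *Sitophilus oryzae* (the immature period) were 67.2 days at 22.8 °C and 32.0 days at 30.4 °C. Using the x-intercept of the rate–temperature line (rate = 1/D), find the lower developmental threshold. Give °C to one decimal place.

15.9 °C

Linear rate model ⇒ the product D·(T − T_b) is constant across temperatures.
67.2·(22.8 − T_b) = 32.0·(30.4 − T_b)
T_b = (67.2·22.8 − 32.0·30.4) / (67.2 − 32.0) = 559.36 / 35.2 = 15.891 °C ≈ 15.9 °C.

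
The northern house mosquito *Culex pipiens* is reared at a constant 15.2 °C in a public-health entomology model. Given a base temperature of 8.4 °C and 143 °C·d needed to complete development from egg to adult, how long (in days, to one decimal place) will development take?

21.0 days

Daily accumulation = 15.2 − 8.4 = 6.8 DD/day.
Duration = 143 / 6.8 = 21.029 ≈ 21.0 days.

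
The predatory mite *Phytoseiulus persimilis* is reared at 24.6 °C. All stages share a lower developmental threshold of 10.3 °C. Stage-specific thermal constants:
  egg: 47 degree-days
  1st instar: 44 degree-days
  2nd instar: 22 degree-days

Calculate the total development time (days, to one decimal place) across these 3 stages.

7.9 days

Daily accumulation at 24.6 °C = 24.6 − 10.3 = 14.3 DD/day.
Total K = 47 + 44 + 22 = 113 DD.
Total duration = 113 / 14.3 = 7.902 ≈ 7.9 days.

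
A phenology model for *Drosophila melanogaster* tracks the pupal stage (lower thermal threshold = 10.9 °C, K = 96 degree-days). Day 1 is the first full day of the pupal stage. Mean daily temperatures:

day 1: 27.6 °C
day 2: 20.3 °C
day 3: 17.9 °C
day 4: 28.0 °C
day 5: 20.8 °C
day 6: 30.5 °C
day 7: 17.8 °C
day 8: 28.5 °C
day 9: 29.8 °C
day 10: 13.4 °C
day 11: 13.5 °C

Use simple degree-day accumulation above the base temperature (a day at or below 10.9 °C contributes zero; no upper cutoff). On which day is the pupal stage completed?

day 8

Daily DD above 10.9 °C: 16.7, 9.4, 7.0, 17.1, 9.9, 19.6, 6.9, 17.6, 18.9, 2.5, 2.6.
Cumulative: 16.7, 26.1, 33.1, 50.2, 60.1, 79.7, 86.6, 104.2, 123.1, 125.6, 128.2.
The total first reaches 96 DD on day 8.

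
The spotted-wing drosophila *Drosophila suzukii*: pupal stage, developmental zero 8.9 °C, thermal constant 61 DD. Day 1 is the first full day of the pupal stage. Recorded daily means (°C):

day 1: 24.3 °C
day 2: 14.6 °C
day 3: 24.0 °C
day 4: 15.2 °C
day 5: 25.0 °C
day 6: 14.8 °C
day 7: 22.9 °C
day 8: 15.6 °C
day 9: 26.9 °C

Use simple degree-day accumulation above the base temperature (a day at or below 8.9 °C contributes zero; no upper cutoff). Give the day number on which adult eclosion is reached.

Daily DD above 8.9 °C: 15.4, 5.7, 15.1, 6.3, 16.1, 5.9, 14.0, 6.7, 18.0.
Cumulative: 15.4, 21.1, 36.2, 42.5, 58.6, 64.5, 78.5, 85.2, 103.2.
The total first reaches 61 DD on day 6.

day 6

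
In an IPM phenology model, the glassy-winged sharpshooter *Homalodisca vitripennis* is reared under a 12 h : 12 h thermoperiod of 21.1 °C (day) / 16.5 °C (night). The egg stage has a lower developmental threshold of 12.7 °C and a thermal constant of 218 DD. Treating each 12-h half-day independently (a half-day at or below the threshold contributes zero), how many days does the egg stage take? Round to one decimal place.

Day half: max(0, 21.1 − 12.7) × 0.5 = 8.4 × 0.5 = 4.20 DD.
Night half: max(0, 16.5 − 12.7) × 0.5 = 3.8 × 0.5 = 1.90 DD.
Per 24 h: 6.10 DD/day.
Duration = 218 / 6.10 = 35.738 ≈ 35.7 days.

35.7 days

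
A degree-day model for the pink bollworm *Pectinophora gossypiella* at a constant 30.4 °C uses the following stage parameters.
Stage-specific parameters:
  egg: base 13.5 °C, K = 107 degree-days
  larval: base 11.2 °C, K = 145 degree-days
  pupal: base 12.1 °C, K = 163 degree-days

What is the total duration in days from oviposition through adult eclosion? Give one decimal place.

22.8 days

egg: 107 / (30.4 − 13.5) = 107 / 16.9 = 6.331 d.
larval: 145 / (30.4 − 11.2) = 145 / 19.2 = 7.552 d.
pupal: 163 / (30.4 − 12.1) = 163 / 18.3 = 8.907 d.
Sum = 22.791 ≈ 22.8 days.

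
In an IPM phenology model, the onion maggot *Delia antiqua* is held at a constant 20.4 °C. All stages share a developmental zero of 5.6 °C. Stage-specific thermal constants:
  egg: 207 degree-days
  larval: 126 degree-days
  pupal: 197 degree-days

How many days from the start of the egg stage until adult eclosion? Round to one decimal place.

Daily accumulation at 20.4 °C = 20.4 − 5.6 = 14.8 DD/day.
Total K = 207 + 126 + 197 = 530 DD.
Total duration = 530 / 14.8 = 35.811 ≈ 35.8 days.

35.8 days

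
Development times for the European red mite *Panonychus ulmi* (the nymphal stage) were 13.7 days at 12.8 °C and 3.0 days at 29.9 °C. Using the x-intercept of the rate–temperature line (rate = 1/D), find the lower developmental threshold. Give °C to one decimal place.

Linear rate model ⇒ the product D·(T − T_b) is constant across temperatures.
13.7·(12.8 − T_b) = 3.0·(29.9 − T_b)
T_b = (13.7·12.8 − 3.0·29.9) / (13.7 − 3.0) = 85.66 / 10.7 = 8.006 °C ≈ 8.0 °C.

8.0 °C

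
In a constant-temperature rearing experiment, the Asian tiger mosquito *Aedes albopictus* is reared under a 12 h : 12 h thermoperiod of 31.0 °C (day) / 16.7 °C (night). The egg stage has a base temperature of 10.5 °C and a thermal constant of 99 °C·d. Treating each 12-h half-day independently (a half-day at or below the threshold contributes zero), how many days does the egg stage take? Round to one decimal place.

Day half: max(0, 31.0 − 10.5) × 0.5 = 20.5 × 0.5 = 10.25 DD.
Night half: max(0, 16.7 − 10.5) × 0.5 = 6.2 × 0.5 = 3.10 DD.
Per 24 h: 13.35 DD/day.
Duration = 99 / 13.35 = 7.416 ≈ 7.4 days.

7.4 days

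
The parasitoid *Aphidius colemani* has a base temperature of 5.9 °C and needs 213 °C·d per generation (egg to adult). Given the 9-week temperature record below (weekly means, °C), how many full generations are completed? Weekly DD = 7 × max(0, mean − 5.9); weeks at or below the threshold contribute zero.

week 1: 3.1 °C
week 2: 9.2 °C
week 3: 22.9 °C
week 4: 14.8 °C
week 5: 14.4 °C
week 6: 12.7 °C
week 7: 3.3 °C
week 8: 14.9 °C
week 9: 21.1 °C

Weekly DD (7 × max(0, T̄ − 5.9)): 0.0, 23.1, 119.0, 62.3, 59.5, 47.6, 0.0, 63.0, 106.4.
Season total = 480.9 DD.
Complete generations = ⌊480.9 / 213⌋ = 2.

2 generations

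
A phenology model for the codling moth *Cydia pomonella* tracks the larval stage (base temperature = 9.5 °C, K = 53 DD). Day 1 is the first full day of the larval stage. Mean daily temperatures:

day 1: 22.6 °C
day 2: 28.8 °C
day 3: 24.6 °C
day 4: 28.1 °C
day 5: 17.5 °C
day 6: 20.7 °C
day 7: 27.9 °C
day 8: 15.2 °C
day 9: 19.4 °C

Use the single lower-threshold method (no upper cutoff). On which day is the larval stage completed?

Daily DD above 9.5 °C: 13.1, 19.3, 15.1, 18.6, 8.0, 11.2, 18.4, 5.7, 9.9.
Cumulative: 13.1, 32.4, 47.5, 66.1, 74.1, 85.3, 103.7, 109.4, 119.3.
The total first reaches 53 DD on day 4.

day 4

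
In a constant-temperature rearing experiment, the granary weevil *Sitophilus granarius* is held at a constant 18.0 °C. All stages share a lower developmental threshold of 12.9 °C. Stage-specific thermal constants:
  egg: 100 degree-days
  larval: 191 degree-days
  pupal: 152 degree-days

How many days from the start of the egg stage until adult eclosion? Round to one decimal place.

Daily accumulation at 18.0 °C = 18.0 − 12.9 = 5.1 DD/day.
Total K = 100 + 191 + 152 = 443 DD.
Total duration = 443 / 5.1 = 86.863 ≈ 86.9 days.

86.9 days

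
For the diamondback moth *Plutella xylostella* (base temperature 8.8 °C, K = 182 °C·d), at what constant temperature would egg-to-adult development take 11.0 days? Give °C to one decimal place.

Required daily accumulation = 182 / 11.0 = 16.545 DD/day.
T = T_base + 16.545 = 8.8 + 16.545 = 25.345 ≈ 25.3 °C.

25.3 °C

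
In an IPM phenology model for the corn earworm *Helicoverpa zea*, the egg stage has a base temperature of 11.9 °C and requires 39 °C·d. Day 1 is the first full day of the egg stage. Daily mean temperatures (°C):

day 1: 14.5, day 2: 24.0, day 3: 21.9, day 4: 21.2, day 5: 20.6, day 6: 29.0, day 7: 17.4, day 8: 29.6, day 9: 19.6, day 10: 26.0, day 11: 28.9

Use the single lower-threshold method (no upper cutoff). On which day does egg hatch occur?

Daily DD above 11.9 °C: 2.6, 12.1, 10.0, 9.3, 8.7, 17.1, 5.5, 17.7, 7.7, 14.1, 17.0.
Cumulative: 2.6, 14.7, 24.7, 34.0, 42.7, 59.8, 65.3, 83.0, 90.7, 104.8, 121.8.
The total first reaches 39 DD on day 5.

day 5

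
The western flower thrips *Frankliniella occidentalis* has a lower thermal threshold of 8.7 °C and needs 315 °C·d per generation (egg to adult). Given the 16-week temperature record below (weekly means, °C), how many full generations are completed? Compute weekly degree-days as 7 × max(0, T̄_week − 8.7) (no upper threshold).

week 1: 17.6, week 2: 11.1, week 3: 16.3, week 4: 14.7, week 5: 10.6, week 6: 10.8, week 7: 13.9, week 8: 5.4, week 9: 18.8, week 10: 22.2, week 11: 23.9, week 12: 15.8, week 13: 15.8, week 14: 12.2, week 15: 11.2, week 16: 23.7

Weekly DD (7 × max(0, T̄ − 8.7)): 62.3, 16.8, 53.2, 42.0, 13.3, 14.7, 36.4, 0.0, 70.7, 94.5, 106.4, 49.7, 49.7, 24.5, 17.5, 105.0.
Season total = 756.7 DD.
Complete generations = ⌊756.7 / 315⌋ = 2.

2 generations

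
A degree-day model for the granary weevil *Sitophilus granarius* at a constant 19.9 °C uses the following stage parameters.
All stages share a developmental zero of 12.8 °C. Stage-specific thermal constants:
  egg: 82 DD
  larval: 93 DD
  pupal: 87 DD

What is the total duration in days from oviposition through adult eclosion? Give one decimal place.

Daily accumulation at 19.9 °C = 19.9 − 12.8 = 7.1 DD/day.
Total K = 82 + 93 + 87 = 262 DD.
Total duration = 262 / 7.1 = 36.901 ≈ 36.9 days.

36.9 days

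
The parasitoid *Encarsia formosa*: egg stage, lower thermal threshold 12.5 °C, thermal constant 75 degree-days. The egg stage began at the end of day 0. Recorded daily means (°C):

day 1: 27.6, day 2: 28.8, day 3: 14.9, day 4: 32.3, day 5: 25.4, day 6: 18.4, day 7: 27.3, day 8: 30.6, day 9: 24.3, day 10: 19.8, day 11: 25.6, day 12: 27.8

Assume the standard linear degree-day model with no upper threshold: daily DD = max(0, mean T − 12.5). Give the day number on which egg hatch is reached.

Daily DD above 12.5 °C: 15.1, 16.3, 2.4, 19.8, 12.9, 5.9, 14.8, 18.1, 11.8, 7.3, 13.1, 15.3.
Cumulative: 15.1, 31.4, 33.8, 53.6, 66.5, 72.4, 87.2, 105.3, 117.1, 124.4, 137.5, 152.8.
The total first reaches 75 DD on day 7.

day 7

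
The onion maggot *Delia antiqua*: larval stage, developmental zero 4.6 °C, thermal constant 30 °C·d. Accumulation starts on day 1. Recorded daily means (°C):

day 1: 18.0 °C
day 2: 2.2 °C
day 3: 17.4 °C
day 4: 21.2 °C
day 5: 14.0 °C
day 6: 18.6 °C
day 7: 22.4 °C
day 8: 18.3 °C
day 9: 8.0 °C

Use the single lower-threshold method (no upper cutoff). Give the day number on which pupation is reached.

Daily DD above 4.6 °C: 13.4, 0.0, 12.8, 16.6, 9.4, 14.0, 17.8, 13.7, 3.4.
Cumulative: 13.4, 13.4, 26.2, 42.8, 52.2, 66.2, 84.0, 97.7, 101.1.
The total first reaches 30 DD on day 4.

day 4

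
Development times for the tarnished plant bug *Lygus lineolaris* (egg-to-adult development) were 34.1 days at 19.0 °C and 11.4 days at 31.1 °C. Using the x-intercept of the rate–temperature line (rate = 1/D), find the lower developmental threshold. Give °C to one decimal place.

Under the model K = D·(T − T_b), so D₁·(T₁ − T_b) = D₂·(T₂ − T_b).
34.1·(19.0 − T_b) = 11.4·(31.1 − T_b)
T_b = (34.1·19.0 − 11.4·31.1) / (34.1 − 11.4) = 293.36 / 22.7 = 12.923 °C ≈ 12.9 °C.

12.9 °C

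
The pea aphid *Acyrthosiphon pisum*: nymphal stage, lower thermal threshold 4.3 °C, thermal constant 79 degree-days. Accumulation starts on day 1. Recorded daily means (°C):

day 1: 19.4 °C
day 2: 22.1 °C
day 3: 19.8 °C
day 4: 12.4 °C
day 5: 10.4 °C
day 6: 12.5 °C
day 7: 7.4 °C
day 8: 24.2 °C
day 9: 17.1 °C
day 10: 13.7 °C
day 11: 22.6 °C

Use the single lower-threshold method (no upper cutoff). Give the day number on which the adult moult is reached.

day 8

Daily DD above 4.3 °C: 15.1, 17.8, 15.5, 8.1, 6.1, 8.2, 3.1, 19.9, 12.8, 9.4, 18.3.
Cumulative: 15.1, 32.9, 48.4, 56.5, 62.6, 70.8, 73.9, 93.8, 106.6, 116.0, 134.3.
The total first reaches 79 DD on day 8.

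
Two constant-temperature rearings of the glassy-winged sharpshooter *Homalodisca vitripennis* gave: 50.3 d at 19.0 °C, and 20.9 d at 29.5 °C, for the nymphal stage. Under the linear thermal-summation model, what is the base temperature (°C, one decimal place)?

11.5 °C

Linear rate model ⇒ the product D·(T − T_b) is constant across temperatures.
50.3·(19.0 − T_b) = 20.9·(29.5 − T_b)
T_b = (50.3·19.0 − 20.9·29.5) / (50.3 − 20.9) = 339.15 / 29.4 = 11.536 °C ≈ 11.5 °C.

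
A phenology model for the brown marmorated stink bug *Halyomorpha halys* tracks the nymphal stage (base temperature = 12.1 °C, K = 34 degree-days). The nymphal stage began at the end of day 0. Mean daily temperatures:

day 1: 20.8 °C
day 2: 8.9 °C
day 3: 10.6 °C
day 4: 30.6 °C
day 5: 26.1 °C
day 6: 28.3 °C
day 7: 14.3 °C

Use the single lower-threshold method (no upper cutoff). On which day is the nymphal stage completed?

day 5

Daily DD above 12.1 °C: 8.7, 0.0, 0.0, 18.5, 14.0, 16.2, 2.2.
Cumulative: 8.7, 8.7, 8.7, 27.2, 41.2, 57.4, 59.6.
The total first reaches 34 DD on day 5.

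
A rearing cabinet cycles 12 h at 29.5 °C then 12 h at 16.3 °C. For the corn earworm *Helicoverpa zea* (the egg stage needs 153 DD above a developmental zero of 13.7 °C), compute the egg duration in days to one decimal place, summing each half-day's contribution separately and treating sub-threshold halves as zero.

16.6 days

Day half: max(0, 29.5 − 13.7) × 0.5 = 15.8 × 0.5 = 7.90 DD.
Night half: max(0, 16.3 − 13.7) × 0.5 = 2.6 × 0.5 = 1.30 DD.
Per 24 h: 9.20 DD/day.
Duration = 153 / 9.20 = 16.630 ≈ 16.6 days.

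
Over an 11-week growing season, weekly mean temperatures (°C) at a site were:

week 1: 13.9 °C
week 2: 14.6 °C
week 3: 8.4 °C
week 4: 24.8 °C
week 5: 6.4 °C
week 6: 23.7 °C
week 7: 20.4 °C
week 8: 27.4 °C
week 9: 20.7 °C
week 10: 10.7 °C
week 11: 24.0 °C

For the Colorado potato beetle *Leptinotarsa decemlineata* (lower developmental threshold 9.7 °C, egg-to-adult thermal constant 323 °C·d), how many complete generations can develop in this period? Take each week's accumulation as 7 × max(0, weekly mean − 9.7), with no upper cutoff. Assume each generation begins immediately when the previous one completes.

Weekly DD (7 × max(0, T̄ − 9.7)): 29.4, 34.3, 0.0, 105.7, 0.0, 98.0, 74.9, 123.9, 77.0, 7.0, 100.1.
Season total = 650.3 DD.
Complete generations = ⌊650.3 / 323⌋ = 2.

2 generations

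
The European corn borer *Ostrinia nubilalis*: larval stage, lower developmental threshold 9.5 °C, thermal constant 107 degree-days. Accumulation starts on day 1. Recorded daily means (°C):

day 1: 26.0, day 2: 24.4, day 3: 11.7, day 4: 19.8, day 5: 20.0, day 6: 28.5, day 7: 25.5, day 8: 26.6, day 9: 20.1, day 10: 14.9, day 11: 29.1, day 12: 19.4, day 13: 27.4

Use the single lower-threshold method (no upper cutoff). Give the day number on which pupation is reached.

Daily DD above 9.5 °C: 16.5, 14.9, 2.2, 10.3, 10.5, 19.0, 16.0, 17.1, 10.6, 5.4, 19.6, 9.9, 17.9.
Cumulative: 16.5, 31.4, 33.6, 43.9, 54.4, 73.4, 89.4, 106.5, 117.1, 122.5, 142.1, 152.0, 169.9.
The total first reaches 107 DD on day 9.

day 9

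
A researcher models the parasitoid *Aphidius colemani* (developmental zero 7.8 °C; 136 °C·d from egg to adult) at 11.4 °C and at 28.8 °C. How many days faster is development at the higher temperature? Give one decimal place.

At 11.4 °C: 136 / (11.4 − 7.8) = 136 / 3.6 = 37.778 d.
At 28.8 °C: 136 / (28.8 − 7.8) = 136 / 21.0 = 6.476 d.
Difference = |37.778 − 6.476| = 31.302 ≈ 31.3 days.

31.3 days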